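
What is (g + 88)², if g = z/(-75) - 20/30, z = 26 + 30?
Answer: 42172036/5625 ≈ 7497.3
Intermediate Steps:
z = 56
g = -106/75 (g = 56/(-75) - 20/30 = 56*(-1/75) - 20*1/30 = -56/75 - ⅔ = -106/75 ≈ -1.4133)
(g + 88)² = (-106/75 + 88)² = (6494/75)² = 42172036/5625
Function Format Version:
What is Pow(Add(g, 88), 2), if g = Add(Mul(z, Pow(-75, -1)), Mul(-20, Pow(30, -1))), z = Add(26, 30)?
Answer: Rational(42172036, 5625) ≈ 7497.3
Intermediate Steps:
z = 56
g = Rational(-106, 75) (g = Add(Mul(56, Pow(-75, -1)), Mul(-20, Pow(30, -1))) = Add(Mul(56, Rational(-1, 75)), Mul(-20, Rational(1, 30))) = Add(Rational(-56, 75), Rational(-2, 3)) = Rational(-106, 75) ≈ -1.4133)
Pow(Add(g, 88), 2) = Pow(Add(Rational(-106, 75), 88), 2) = Pow(Rational(6494, 75), 2) = Rational(42172036, 5625)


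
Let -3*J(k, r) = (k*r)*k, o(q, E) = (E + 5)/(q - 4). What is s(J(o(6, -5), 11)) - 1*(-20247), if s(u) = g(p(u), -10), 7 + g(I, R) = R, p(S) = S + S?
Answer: 20230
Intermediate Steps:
p(S) = 2*S
g(I, R) = -7 + R
o(q, E) = (5 + E)/(-4 + q)
J(k, r) = -r*k²/3 (J(k, r) = -k*r*k/3 = -r*k²/3)
s(u) = -17 (s(u) = -7 - 10 = -17)
s(J(o(6, -5), 11)) - 1*(-20247) = -17 - 1*(-20247) = -17 + 20247 = 20230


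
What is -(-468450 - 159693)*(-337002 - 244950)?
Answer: -365549075136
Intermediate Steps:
-(-468450 - 159693)*(-337002 - 244950) = -(-628143)*(-581952) = -1*365549075136 = -365549075136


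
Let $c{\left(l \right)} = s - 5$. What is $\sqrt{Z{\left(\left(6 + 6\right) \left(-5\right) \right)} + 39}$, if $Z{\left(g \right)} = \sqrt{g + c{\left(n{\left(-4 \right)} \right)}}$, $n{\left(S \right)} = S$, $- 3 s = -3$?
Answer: $\sqrt{39 + 8 i} \approx 6.2774 + 0.6372 i$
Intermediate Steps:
$s = 1$ ($s = \left(- \frac{1}{3}\right) \left(-3\right) = 1$)
$c{\left(l \right)} = -4$ ($c{\left(l \right)} = 1 - 5 = -4$)
$Z{\left(g \right)} = \sqrt{-4 + g}$ ($Z{\left(g \right)} = \sqrt{g - 4} = \sqrt{-4 + g}$)
$\sqrt{Z{\left(\left(6 + 6\right) \left(-5\right) \right)} + 39} = \sqrt{\sqrt{-4 + \left(6 + 6\right) \left(-5\right)} + 39} = \sqrt{\sqrt{-4 + 12 \left(-5\right)} + 39} = \sqrt{\sqrt{-4 - 60} + 39} = \sqrt{\sqrt{-64} + 39} = \sqrt{8 i + 39} = \sqrt{39 + 8 i}$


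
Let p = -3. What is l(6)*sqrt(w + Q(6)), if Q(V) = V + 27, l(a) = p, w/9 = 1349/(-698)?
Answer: -3*sqrt(7603314)/698 ≈ -11.851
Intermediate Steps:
w = -12141/698 (w = 9*(1349/(-698)) = 9*(1349*(-1/698)) = 9*(-1349/698) = -12141/698 ≈ -17.394)
l(a) = -3
Q(V) = 27 + V
l(6)*sqrt(w + Q(6)) = -3*sqrt(-12141/698 + (27 + 6)) = -3*sqrt(-12141/698 + 33) = -3*sqrt(7603314)/698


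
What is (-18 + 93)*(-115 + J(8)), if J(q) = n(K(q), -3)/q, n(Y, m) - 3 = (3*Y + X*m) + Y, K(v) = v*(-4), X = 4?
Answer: -79275/8 ≈ -9909.4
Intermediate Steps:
K(v) = -4*v
n(Y, m) = 3 + 4*Y + 4*m (n(Y, m) = 3 + ((3*Y + 4*m) + Y) = 3 + (4*Y + 4*m) = 3 + 4*Y + 4*m)
J(q) = (-9 - 16*q)/q (J(q) = (3 + 4*(-4*q) + 4*(-3))/q = (3 - 16*q - 12)/q = (-9 - 16*q)/q)
(-18 + 93)*(-115 + J(8)) = (-18 + 93)*(-115 + (-16 - 9/8)) = 75*(-115 + (-16 - 9*⅛)) = 75*(-115 + (-16 - 9/8)) = 75*(-115 - 137/8) = 75*(-1057/8) = -79275/8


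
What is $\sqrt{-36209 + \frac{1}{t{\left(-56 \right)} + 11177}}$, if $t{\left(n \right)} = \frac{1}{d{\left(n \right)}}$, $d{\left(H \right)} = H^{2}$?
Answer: $\frac{i \sqrt{44485570497484006833}}{35051073} \approx 190.29 i$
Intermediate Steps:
$t{\left(n \right)} = \frac{1}{n^{2}}$
$\sqrt{-36209 + \frac{1}{t{\left(-56 \right)} + 11177}} = \sqrt{-36209 + \frac{1}{\frac{1}{3136} + 11177}} = \sqrt{-36209 + \frac{1}{\frac{35051073}{3136}}} = \sqrt{-36209 + \frac{3136}{35051073}} = \sqrt{- \frac{1269164299121}{35051073}} = \frac{i \sqrt{44485570497484006833}}{35051073}$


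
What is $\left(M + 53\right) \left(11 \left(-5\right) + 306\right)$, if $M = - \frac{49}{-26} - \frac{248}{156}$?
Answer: $\frac{1043407}{78} \approx 13377.0$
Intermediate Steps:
$M = \frac{23}{78}$ ($M = \left(-49\right) \left(- \frac{1}{26}\right) - \frac{62}{39} = \frac{49}{26} - \frac{62}{39} = \frac{23}{78} \approx 0.29487$)
$\left(M + 53\right) \left(11 \left(-5\right) + 306\right) = \left(\frac{23}{78} + 53\right) \left(11 \left(-5\right) + 306\right) = \frac{4157 \left(-55 + 306\right)}{78} = \frac{4157}{78} \cdot 251 = \frac{1043407}{78}$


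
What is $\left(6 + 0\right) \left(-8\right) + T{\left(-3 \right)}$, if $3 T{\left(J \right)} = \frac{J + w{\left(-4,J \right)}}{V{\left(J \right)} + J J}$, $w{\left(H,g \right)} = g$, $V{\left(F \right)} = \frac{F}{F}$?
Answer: $- \frac{241}{5} \approx -48.2$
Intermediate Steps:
$V{\left(F \right)} = 1$
$T{\left(J \right)} = \frac{2 J}{3 \left(1 + J^{2}\right)}$ ($T{\left(J \right)} = \frac{\left(J + J\right) \frac{1}{1 + J J}}{3} = \frac{2 J \frac{1}{1 + J^{2}}}{3} = \frac{2 J}{3 \left(1 + J^{2}\right)}$)
$\left(6 + 0\right) \left(-8\right) + T{\left(-3 \right)} = \left(6 + 0\right) \left(-8\right) + \frac{2}{3} \left(-3\right) \frac{1}{1 + \left(-3\right)^{2}} = 6 \left(-8\right) + \frac{2}{3} \left(-3\right) \frac{1}{1 + 9} = -48 + \frac{2}{3} \left(-3\right) \frac{1}{10} = -48 - \frac{1}{5} = - \frac{241}{5}$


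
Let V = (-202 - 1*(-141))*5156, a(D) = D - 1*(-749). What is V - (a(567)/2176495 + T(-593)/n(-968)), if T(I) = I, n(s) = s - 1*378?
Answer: -921395499344191/2929562270 ≈ -3.1452e+5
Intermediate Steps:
n(s) = -378 + s (n(s) = s - 378 = -378 + s)
a(D) = 749 + D (a(D) = D + 749 = 749 + D)
V = -314516 (V = (-202 + 141)*5156 = -61*5156 = -314516)
V - (a(567)/2176495 + T(-593)/n(-968)) = -314516 - ((749 + 567)/2176495 - 593/(-378 - 968)) = -314516 - (1316*(1/2176495) - 593/(-1346)) = -314516 - (1316/2176495 - 593*(-1/1346)) = -314516 - (1316/2176495 + 593/1346) = -314516 - 1*1292432871/2929562270 = -314516 - 1292432871/2929562270 = -921395499344191/2929562270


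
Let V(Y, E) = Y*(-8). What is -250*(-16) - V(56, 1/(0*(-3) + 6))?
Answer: 4448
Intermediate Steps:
V(Y, E) = -8*Y
-250*(-16) - V(56, 1/(0*(-3) + 6)) = -250*(-16) - (-8)*56 = 4000 - 1*(-448) = 4000 + 448 = 4448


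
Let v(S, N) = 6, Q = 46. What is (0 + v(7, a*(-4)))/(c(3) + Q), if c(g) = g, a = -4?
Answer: 6/49 ≈ 0.12245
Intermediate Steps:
(0 + v(7, a*(-4)))/(c(3) + Q) = (0 + 6)/(3 + 46) = 6/49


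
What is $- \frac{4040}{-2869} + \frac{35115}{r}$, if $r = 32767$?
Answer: $\frac{1543865}{622573} \approx 2.4798$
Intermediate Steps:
$- \frac{4040}{-2869} + \frac{35115}{r} = - \frac{4040}{-2869} + \frac{35115}{32767} = \left(-4040\right) \left(- \frac{1}{2869}\right) + 35115 \cdot \frac{1}{32767} = \frac{4040}{2869} + \frac{35115}{32767} = \frac{1543865}{622573}$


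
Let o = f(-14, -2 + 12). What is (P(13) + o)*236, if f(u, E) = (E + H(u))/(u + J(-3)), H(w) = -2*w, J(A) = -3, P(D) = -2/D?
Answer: -124608/221 ≈ -563.84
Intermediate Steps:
f(u, E) = (E - 2*u)/(-3 + u) (f(u, E) = (E - 2*u)/(u - 3) = (E - 2*u)/(-3 + u))
o = -38/17 (o = ((-2 + 12) - 2*(-14))/(-3 - 14) = (10 + 28)/(-17) = -1/17*38 = -38/17 ≈ -2.2353)
(P(13) + o)*236 = (-2/13 - 38/17)*236 = -528/221*236 = -124608/221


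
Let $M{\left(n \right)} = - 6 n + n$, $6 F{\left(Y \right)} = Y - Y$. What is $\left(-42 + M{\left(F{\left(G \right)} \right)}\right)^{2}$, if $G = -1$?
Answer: $1764$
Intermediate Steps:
$F{\left(Y \right)} = 0$ ($F{\left(Y \right)} = \frac{Y - Y}{6} = \frac{1}{6} \cdot 0 = 0$)
$M{\left(n \right)} = - 5 n$
$\left(-42 + M{\left(F{\left(G \right)} \right)}\right)^{2} = \left(-42 - 0\right)^{2} = \left(-42 + 0\right)^{2} = \left(-42\right)^{2} = 1764$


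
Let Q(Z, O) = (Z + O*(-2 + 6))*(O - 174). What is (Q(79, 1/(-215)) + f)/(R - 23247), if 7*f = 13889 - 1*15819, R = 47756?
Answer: -4536147587/7930499675 ≈ -0.57199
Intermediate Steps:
Q(Z, O) = (-174 + O)*(Z + 4*O) (Q(Z, O) = (Z + O*4)*(-174 + O) = (Z + 4*O)*(-174 + O) = (-174 + O)*(Z + 4*O))
f = -1930/7 (f = (13889 - 1*15819)/7 = (13889 - 15819)/7 = (⅐)*(-1930) = -1930/7 ≈ -275.71)
(Q(79, 1/(-215)) + f)/(R - 23247) = ((-696/(-215) - 174*79 + 4*(1/(-215))² + 79/(-215)) - 1930/7)/(47756 - 23247) = ((-696*(-1/215) - 13746 + 4*(-1/215)² - 1/215*79) - 1930/7)/24509 = ((696/215 - 13746 + 4*(1/46225) - 79/215) - 1930/7)*(1/24509) = ((696/215 - 13746 + 4/46225 - 79/215) - 1930/7)*(1/24509) = (-635276191/46225 - 1930/7)*(1/24509) = -4536147587/323575*1/24509 = -4536147587/7930499675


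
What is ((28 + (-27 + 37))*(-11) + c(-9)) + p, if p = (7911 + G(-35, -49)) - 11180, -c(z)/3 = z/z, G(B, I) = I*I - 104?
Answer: -1393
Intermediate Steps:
G(B, I) = -104 + I² (G(B, I) = I² - 104 = -104 + I²)
c(z) = -3 (c(z) = -3*z/z = -3*1 = -3)
p = -972 (p = (7911 + (-104 + (-49)²)) - 11180 = (7911 + (-104 + 2401)) - 11180 = (7911 + 2297) - 11180 = 10208 - 11180 = -972)
((28 + (-27 + 37))*(-11) + c(-9)) + p = ((28 + (-27 + 37))*(-11) - 3) - 972 = ((28 + 10)*(-11) - 3) - 972 = (38*(-11) - 3) - 972 = (-418 - 3) - 972 = -421 - 972 = -1393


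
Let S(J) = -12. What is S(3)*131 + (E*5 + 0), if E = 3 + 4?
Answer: -1537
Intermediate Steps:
E = 7
S(3)*131 + (E*5 + 0) = -12*131 + (7*5 + 0) = -1572 + (35 + 0) = -1572 + 35 = -1537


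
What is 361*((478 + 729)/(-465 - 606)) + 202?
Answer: -12905/63 ≈ -204.84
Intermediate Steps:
361*((478 + 729)/(-465 - 606)) + 202 = 361*(1207/(-1071)) + 202 = 361*(1207*(-1/1071)) + 202 = 361*(-71/63) + 202 = -25631/63 + 202 = -12905/63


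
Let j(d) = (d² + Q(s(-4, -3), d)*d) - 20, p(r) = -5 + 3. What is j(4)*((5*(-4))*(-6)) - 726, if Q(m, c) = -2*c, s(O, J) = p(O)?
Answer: -5046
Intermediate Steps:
p(r) = -2
s(O, J) = -2
j(d) = -20 - d² (j(d) = (d² + (-2*d)*d) - 20 = (d² - 2*d²) - 20 = -d² - 20 = -20 - d²)
j(4)*((5*(-4))*(-6)) - 726 = (-20 - 1*4²)*((5*(-4))*(-6)) - 726 = (-20 - 1*16)*(-20*(-6)) - 726 = (-20 - 16)*120 - 726 = -36*120 - 726 = -4320 - 726 = -5046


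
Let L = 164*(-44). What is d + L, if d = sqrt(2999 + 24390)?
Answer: -7216 + sqrt(27389) ≈ -7050.5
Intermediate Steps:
d = sqrt(27389) ≈ 165.50
L = -7216
d + L = sqrt(27389) - 7216 = -7216 + sqrt(27389)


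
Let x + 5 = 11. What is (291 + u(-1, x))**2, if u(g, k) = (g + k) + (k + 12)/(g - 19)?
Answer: 8708401/100 ≈ 87084.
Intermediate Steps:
x = 6 (x = -5 + 11 = 6)
u(g, k) = g + k + (12 + k)/(-19 + g) (u(g, k) = (g + k) + (12 + k)/(-19 + g) = g + k + (12 + k)/(-19 + g))
(291 + u(-1, x))**2 = (291 + (12 + (-1)**2 - 19*(-1) - 18*6 - 1*6)/(-19 - 1))**2 = (291 + (12 + 1 + 19 - 108 - 6)/(-20))**2 = (291 - 1/20*(-82))**2 = (291 + 41/10)**2 = (2951/10)**2 = 8708401/100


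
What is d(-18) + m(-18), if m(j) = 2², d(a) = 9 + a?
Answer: -5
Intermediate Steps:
m(j) = 4
d(-18) + m(-18) = (9 - 18) + 4 = -9 + 4 = -5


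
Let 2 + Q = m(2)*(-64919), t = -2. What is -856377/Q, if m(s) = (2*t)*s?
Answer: -856377/519350 ≈ -1.6489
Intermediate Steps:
m(s) = -4*s (m(s) = (2*(-2))*s = -4*s)
Q = 519350 (Q = -2 - 4*2*(-64919) = -2 - 8*(-64919) = -2 + 519352 = 519350)
-856377/Q = -856377/519350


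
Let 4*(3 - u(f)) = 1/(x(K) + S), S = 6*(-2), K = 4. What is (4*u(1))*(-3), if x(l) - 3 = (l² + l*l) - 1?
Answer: -789/22 ≈ -35.864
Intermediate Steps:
x(l) = 2 + 2*l² (x(l) = 3 + ((l² + l*l) - 1) = 3 + ((l² + l²) - 1) = 3 + (2*l² - 1) = 3 + (-1 + 2*l²) = 2 + 2*l²)
S = -12
u(f) = 263/88 (u(f) = 3 - 1/(4*((2 + 2*4²) - 12)) = 3 - 1/(4*((2 + 2*16) - 12)) = 3 - 1/(4*((2 + 32) - 12)) = 3 - 1/(4*(34 - 12)) = 3 - ¼/22 = 3 - ¼*1/22 = 3 - 1/88 = 263/88)
(4*u(1))*(-3) = (4*(263/88))*(-3) = (263/22)*(-3) = -789/22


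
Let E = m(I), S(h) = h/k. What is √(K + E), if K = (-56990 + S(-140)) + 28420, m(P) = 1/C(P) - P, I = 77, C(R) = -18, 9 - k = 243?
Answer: I*√174285046/78 ≈ 169.25*I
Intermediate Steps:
k = -234 (k = 9 - 1*243 = 9 - 243 = -234)
S(h) = -h/234 (S(h) = h/(-234) = h*(-1/234) = -h/234)
m(P) = -1/18 - P (m(P) = 1/(-18) - P = -1/18 - P)
K = -3342620/117 (K = (-56990 - 1/234*(-140)) + 28420 = (-56990 + 70/117) + 28420 = -6667760/117 + 28420 = -3342620/117 ≈ -28569.)
E = -1387/18 (E = -1/18 - 1*77 = -1/18 - 77 = -1387/18 ≈ -77.056)
√(K + E) = √(-3342620/117 - 1387/18) = √(-6703271/234) = I*√174285046/78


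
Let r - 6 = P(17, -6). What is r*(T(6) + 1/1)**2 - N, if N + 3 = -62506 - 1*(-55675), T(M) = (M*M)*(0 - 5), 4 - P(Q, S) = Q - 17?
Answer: 327244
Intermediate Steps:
P(Q, S) = 21 - Q (P(Q, S) = 4 - (Q - 17) = 4 - (-17 + Q) = 4 + (17 - Q) = 21 - Q)
r = 10 (r = 6 + (21 - 1*17) = 6 + (21 - 17) = 6 + 4 = 10)
T(M) = -5*M**2 (T(M) = M**2*(-5) = -5*M**2)
N = -6834 (N = -3 + (-62506 - 1*(-55675)) = -3 + (-62506 + 55675) = -3 - 6831 = -6834)
r*(T(6) + 1/1)**2 - N = 10*(-5*6**2 + 1/1)**2 - 1*(-6834) = 10*(-5*36 + 1)**2 + 6834 = 10*(-180 + 1)**2 + 6834 = 10*(-179)**2 + 6834 = 10*32041 + 6834 = 320410 + 6834 = 327244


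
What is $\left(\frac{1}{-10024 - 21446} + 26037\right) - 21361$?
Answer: $\frac{147153719}{31470} \approx 4676.0$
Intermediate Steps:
$\left(\frac{1}{-10024 - 21446} + 26037\right) - 21361 = \left(\frac{1}{-31470} + 26037\right) - 21361 = \left(- \frac{1}{31470} + 26037\right) - 21361 = \frac{819384389}{31470} - 21361 = \frac{147153719}{31470}$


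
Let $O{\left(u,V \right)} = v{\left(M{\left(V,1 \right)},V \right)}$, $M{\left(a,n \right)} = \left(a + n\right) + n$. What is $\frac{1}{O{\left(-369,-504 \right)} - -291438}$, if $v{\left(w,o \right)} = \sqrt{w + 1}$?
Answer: $\frac{97146}{28312036115} - \frac{i \sqrt{501}}{84936108345} \approx 3.4313 \cdot 10^{-6} - 2.6353 \cdot 10^{-10} i$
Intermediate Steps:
$M{\left(a,n \right)} = a + 2 n$
$v{\left(w,o \right)} = \sqrt{1 + w}$
$O{\left(u,V \right)} = \sqrt{3 + V}$ ($O{\left(u,V \right)} = \sqrt{1 + \left(V + 2 \cdot 1\right)} = \sqrt{1 + \left(V + 2\right)} = \sqrt{1 + \left(2 + V\right)} = \sqrt{3 + V}$)
$\frac{1}{O{\left(-369,-504 \right)} - -291438} = \frac{1}{\sqrt{3 - 504} - -291438} = \frac{1}{\sqrt{-501} + 291438} = \frac{1}{i \sqrt{501} + 291438} = \frac{1}{291438 + i \sqrt{501}}$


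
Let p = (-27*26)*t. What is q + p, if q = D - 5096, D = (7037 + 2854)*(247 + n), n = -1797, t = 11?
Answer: -15343868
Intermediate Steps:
p = -7722 (p = -27*26*11 = -702*11 = -7722)
D = -15331050 (D = (7037 + 2854)*(247 - 1797) = 9891*(-1550) = -15331050)
q = -15336146 (q = -15331050 - 5096 = -15336146)
q + p = -15336146 - 7722 = -15343868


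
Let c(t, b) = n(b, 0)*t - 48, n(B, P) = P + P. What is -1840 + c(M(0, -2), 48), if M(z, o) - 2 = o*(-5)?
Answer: -1888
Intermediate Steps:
M(z, o) = 2 - 5*o (M(z, o) = 2 + o*(-5) = 2 - 5*o)
n(B, P) = 2*P
c(t, b) = -48 (c(t, b) = (2*0)*t - 48 = 0*t - 48 = 0 - 48 = -48)
-1840 + c(M(0, -2), 48) = -1840 - 48 = -1888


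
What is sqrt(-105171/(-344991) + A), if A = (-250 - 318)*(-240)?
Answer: sqrt(1802741971876709)/114997 ≈ 369.22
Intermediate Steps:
A = 136320 (A = -568*(-240) = 136320)
sqrt(-105171/(-344991) + A) = sqrt(-105171/(-344991) + 136320) = sqrt(-105171*(-1/344991) + 136320) = sqrt(35057/114997 + 136320) = sqrt(15676426097/114997) = sqrt(1802741971876709)/114997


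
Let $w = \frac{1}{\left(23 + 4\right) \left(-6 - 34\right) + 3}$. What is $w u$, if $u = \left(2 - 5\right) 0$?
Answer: $0$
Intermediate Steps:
$w = - \frac{1}{1077}$ ($w = \frac{1}{27 \left(-40\right) + 3} = \frac{1}{-1080 + 3} = \frac{1}{-1077} = - \frac{1}{1077} \approx -0.00092851$)
$u = 0$ ($u = \left(-3\right) 0 = 0$)
$w u = \left(- \frac{1}{1077}\right) 0 = 0$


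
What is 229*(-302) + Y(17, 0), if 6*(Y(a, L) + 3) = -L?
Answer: -69161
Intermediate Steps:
Y(a, L) = -3 - L/6 (Y(a, L) = -3 + (-L)/6 = -3 - L/6)
229*(-302) + Y(17, 0) = 229*(-302) + (-3 - ⅙*0) = -69158 + (-3 + 0) = -69158 - 3 = -69161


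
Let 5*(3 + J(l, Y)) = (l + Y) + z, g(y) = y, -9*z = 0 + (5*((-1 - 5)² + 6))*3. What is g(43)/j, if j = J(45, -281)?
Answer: -215/321 ≈ -0.66978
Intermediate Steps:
z = -70 (z = -(0 + (5*((-1 - 5)² + 6))*3)/9 = -(0 + (5*((-6)² + 6))*3)/9 = -(0 + (5*(36 + 6))*3)/9 = -(0 + (5*42)*3)/9 = -(0 + 210*3)/9 = -(0 + 630)/9 = -⅑*630 = -70)
J(l, Y) = -17 + Y/5 + l/5 (J(l, Y) = -3 + ((l + Y) - 70)/5 = -3 + ((Y + l) - 70)/5 = -3 + (-70 + Y + l)/5 = -3 + (-14 + Y/5 + l/5) = -17 + Y/5 + l/5)
j = -321/5 (j = -17 + (⅕)*(-281) + (⅕)*45 = -17 - 281/5 + 9 = -321/5 ≈ -64.200)
g(43)/j = 43/(-321/5) = 43*(-5/321) = -215/321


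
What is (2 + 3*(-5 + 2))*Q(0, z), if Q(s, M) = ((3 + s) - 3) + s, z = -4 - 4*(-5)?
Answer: 0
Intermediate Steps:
z = 16 (z = -4 + 20 = 16)
Q(s, M) = 2*s (Q(s, M) = s + s = 2*s)
(2 + 3*(-5 + 2))*Q(0, z) = (2 + 3*(-5 + 2))*(2*0) = (2 + 3*(-3))*0 = (2 - 9)*0 = -7*0 = 0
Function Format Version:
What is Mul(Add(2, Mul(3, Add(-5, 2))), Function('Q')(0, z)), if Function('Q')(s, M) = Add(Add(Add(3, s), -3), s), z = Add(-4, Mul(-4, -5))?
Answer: 0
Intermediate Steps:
z = 16 (z = Add(-4, 20) = 16)
Function('Q')(s, M) = Mul(2, s) (Function('Q')(s, M) = Add(s, s) = Mul(2, s))
Mul(Add(2, Mul(3, Add(-5, 2))), Function('Q')(0, z)) = Mul(Add(2, Mul(3, Add(-5, 2))), Mul(2, 0)) = Mul(Add(2, Mul(3, -3)), 0) = Mul(Add(2, -9), 0) = Mul(-7, 0) = 0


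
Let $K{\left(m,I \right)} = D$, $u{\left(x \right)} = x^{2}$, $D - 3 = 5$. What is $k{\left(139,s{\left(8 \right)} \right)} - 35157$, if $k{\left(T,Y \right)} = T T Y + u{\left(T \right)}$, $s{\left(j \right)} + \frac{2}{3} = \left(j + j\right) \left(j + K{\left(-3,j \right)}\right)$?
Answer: $\frac{14752378}{3} \approx 4.9175 \cdot 10^{6}$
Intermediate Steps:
$D = 8$ ($D = 3 + 5 = 8$)
$K{\left(m,I \right)} = 8$
$s{\left(j \right)} = - \frac{2}{3} + 2 j \left(8 + j\right)$ ($s{\left(j \right)} = - \frac{2}{3} + \left(j + j\right) \left(j + 8\right) = - \frac{2}{3} + 2 j \left(8 + j\right)$)
$k{\left(T,Y \right)} = T^{2} + Y T^{2}$ ($k{\left(T,Y \right)} = T T Y + T^{2} = T^{2} Y + T^{2} = Y T^{2} + T^{2} = T^{2} + Y T^{2}$)
$k{\left(139,s{\left(8 \right)} \right)} - 35157 = 139^{2} \left(1 + \left(- \frac{2}{3} + 2 \cdot 8^{2} + 16 \cdot 8\right)\right) - 35157 = 19321 \left(1 + \left(- \frac{2}{3} + 2 \cdot 64 + 128\right)\right) - 35157 = 19321 \left(1 + \left(- \frac{2}{3} + 128 + 128\right)\right) - 35157 = 19321 \left(1 + \frac{766}{3}\right) - 35157 = 19321 \cdot \frac{769}{3} - 35157 = \frac{14857849}{3} - 35157 = \frac{14752378}{3}$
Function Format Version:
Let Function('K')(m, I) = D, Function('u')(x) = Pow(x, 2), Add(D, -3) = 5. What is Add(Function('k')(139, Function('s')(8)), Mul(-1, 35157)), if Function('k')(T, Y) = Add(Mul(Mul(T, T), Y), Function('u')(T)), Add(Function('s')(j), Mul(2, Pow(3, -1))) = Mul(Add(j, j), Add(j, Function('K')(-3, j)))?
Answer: Rational(14752378, 3) ≈ 4.9175e+6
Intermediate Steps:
D = 8 (D = Add(3, 5) = 8)
Function('K')(m, I) = 8
Function('s')(j) = Add(Rational(-2, 3), Mul(2, j, Add(8, j))) (Function('s')(j) = Add(Rational(-2, 3), Mul(Add(j, j), Add(j, 8))) = Add(Rational(-2, 3), Mul(Mul(2, j), Add(8, j))) = Add(Rational(-2, 3), Mul(2, j, Add(8, j))))
Function('k')(T, Y) = Add(Pow(T, 2), Mul(Y, Pow(T, 2))) (Function('k')(T, Y) = Add(Mul(Mul(T, T), Y), Pow(T, 2)) = Add(Mul(Pow(T, 2), Y), Pow(T, 2)) = Add(Mul(Y, Pow(T, 2)), Pow(T, 2)) = Add(Pow(T, 2), Mul(Y, Pow(T, 2))))
Add(Function('k')(139, Function('s')(8)), Mul(-1, 35157)) = Add(Mul(Pow(139, 2), Add(1, Add(Rational(-2, 3), Mul(2, Pow(8, 2)), Mul(16, 8)))), Mul(-1, 35157)) = Add(Mul(19321, Add(1, Add(Rational(-2, 3), Mul(2, 64), 128))), -35157) = Add(Mul(19321, Add(1, Add(Rational(-2, 3), 128, 128))), -35157) = Add(Mul(19321, Add(1, Rational(766, 3))), -35157) = Add(Mul(19321, Rational(769, 3)), -35157) = Add(Rational(14857849, 3), -35157) = Rational(14752378, 3)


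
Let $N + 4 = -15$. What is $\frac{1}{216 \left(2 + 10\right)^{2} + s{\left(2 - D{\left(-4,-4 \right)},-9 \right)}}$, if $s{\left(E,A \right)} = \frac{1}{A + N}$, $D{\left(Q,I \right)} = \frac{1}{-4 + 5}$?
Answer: $\frac{28}{870911} \approx 3.215 \cdot 10^{-5}$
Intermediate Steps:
$N = -19$ ($N = -4 - 15 = -19$)
$D{\left(Q,I \right)} = 1$ ($D{\left(Q,I \right)} = 1^{-1} = 1$)
$s{\left(E,A \right)} = \frac{1}{-19 + A}$ ($s{\left(E,A \right)} = \frac{1}{A - 19} = \frac{1}{-19 + A}$)
$\frac{1}{216 \left(2 + 10\right)^{2} + s{\left(2 - D{\left(-4,-4 \right)},-9 \right)}} = \frac{1}{216 \left(2 + 10\right)^{2} + \frac{1}{-19 - 9}} = \frac{1}{216 \cdot 12^{2} + \frac{1}{-28}} = \frac{1}{216 \cdot 144 - \frac{1}{28}} = \frac{1}{31104 - \frac{1}{28}} = \frac{1}{\frac{870911}{28}} = \frac{28}{870911}$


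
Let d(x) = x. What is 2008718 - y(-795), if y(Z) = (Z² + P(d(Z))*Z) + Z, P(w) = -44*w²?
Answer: -22106857012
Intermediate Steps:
y(Z) = Z + Z² - 44*Z³ (y(Z) = (Z² + (-44*Z²)*Z) + Z = (Z² - 44*Z³) + Z = Z + Z² - 44*Z³)
2008718 - y(-795) = 2008718 - (-795)*(1 - 795 - 44*(-795)²) = 2008718 - (-795)*(1 - 795 - 44*632025) = 2008718 - (-795)*(1 - 795 - 27809100) = 2008718 - (-795)*(-27809894) = 2008718 - 1*22108865730 = 2008718 - 22108865730 = -22106857012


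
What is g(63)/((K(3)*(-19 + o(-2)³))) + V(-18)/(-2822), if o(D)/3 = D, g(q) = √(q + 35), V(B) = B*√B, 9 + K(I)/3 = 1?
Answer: √2*(9877 + 152280*I)/7958040 ≈ 0.0017552 + 0.027061*I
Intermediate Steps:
K(I) = -24 (K(I) = -27 + 3*1 = -27 + 3 = -24)
V(B) = B^(3/2)
g(q) = √(35 + q)
o(D) = 3*D
g(63)/((K(3)*(-19 + o(-2)³))) + V(-18)/(-2822) = √(35 + 63)/((-24*(-19 + (3*(-2))³))) + (-18)^(3/2)/(-2822) = √98/((-24*(-19 + (-6)³))) - 54*I*√2*(-1/2822) = (7*√2)/((-24*(-19 - 216))) + 27*I*√2/1411 = (7*√2)/((-24*(-235))) + 27*I*√2/1411 = (7*√2)/5640 + 27*I*√2/1411 = (7*√2)*(1/5640) + 27*I*√2/1411 = 7*√2/5640 + 27*I*√2/1411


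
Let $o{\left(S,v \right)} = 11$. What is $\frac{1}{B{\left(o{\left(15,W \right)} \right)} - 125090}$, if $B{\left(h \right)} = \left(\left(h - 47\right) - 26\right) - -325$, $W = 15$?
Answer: $- \frac{1}{124827} \approx -8.0111 \cdot 10^{-6}$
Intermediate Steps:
$B{\left(h \right)} = 252 + h$ ($B{\left(h \right)} = \left(\left(-47 + h\right) - 26\right) + 325 = \left(-73 + h\right) + 325 = 252 + h$)
$\frac{1}{B{\left(o{\left(15,W \right)} \right)} - 125090} = \frac{1}{\left(252 + 11\right) - 125090} = \frac{1}{263 - 125090} = \frac{1}{-124827} = - \frac{1}{124827}$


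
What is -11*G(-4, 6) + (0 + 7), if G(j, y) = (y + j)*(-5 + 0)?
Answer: 117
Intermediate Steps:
G(j, y) = -5*j - 5*y (G(j, y) = (j + y)*(-5) = -5*j - 5*y)
-11*G(-4, 6) + (0 + 7) = -11*(-5*(-4) - 5*6) + (0 + 7) = -11*(20 - 30) + 7 = -11*(-10) + 7 = 110 + 7 = 117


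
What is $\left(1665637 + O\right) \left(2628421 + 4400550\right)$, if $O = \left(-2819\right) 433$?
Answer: $3127962384710$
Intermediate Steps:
$O = -1220627$
$\left(1665637 + O\right) \left(2628421 + 4400550\right) = \left(1665637 - 1220627\right) \left(2628421 + 4400550\right) = 445010 \cdot 7028971 = 3127962384710$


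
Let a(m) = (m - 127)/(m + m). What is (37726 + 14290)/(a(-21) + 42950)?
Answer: 136542/112753 ≈ 1.2110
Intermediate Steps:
a(m) = (-127 + m)/(2*m) (a(m) = (-127 + m)/((2*m)) = (-127 + m)*(1/(2*m)) = (-127 + m)/(2*m))
(37726 + 14290)/(a(-21) + 42950) = (37726 + 14290)/((½)*(-127 - 21)/(-21) + 42950) = 52016/((½)*(-1/21)*(-148) + 42950) = 52016/(74/21 + 42950) = 52016/(902024/21) = 52016*(21/902024) = 136542/112753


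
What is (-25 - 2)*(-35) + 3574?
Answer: 4519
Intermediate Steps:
(-25 - 2)*(-35) + 3574 = -27*(-35) + 3574 = 945 + 3574 = 4519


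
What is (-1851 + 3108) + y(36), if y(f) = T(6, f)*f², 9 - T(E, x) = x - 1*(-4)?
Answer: -38919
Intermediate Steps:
T(E, x) = 5 - x (T(E, x) = 9 - (x - 1*(-4)) = 9 - (x + 4) = 9 - (4 + x) = 9 + (-4 - x) = 5 - x)
y(f) = f²*(5 - f) (y(f) = (5 - f)*f² = f²*(5 - f))
(-1851 + 3108) + y(36) = (-1851 + 3108) + 36²*(5 - 1*36) = 1257 + 1296*(5 - 36) = 1257 + 1296*(-31) = 1257 - 40176 = -38919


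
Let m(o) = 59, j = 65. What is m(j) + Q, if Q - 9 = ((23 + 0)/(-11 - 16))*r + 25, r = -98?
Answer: 4765/27 ≈ 176.48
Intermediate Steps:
Q = 3172/27 (Q = 9 + (((23 + 0)/(-11 - 16))*(-98) + 25) = 9 + ((23/(-27))*(-98) + 25) = 9 + ((23*(-1/27))*(-98) + 25) = 9 + (-23/27*(-98) + 25) = 9 + (2254/27 + 25) = 9 + 2929/27 = 3172/27 ≈ 117.48)
m(j) + Q = 59 + 3172/27 = 4765/27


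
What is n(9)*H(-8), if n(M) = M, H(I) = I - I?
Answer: 0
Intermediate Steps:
H(I) = 0
n(9)*H(-8) = 9*0 = 0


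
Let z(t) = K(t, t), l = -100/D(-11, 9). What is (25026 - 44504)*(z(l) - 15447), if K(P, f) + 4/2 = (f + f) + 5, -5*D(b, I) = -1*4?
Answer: 305687732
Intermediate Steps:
D(b, I) = ⅘ (D(b, I) = -(-1)*4/5 = -⅕*(-4) = ⅘)
K(P, f) = 3 + 2*f (K(P, f) = -2 + ((f + f) + 5) = -2 + (2*f + 5) = -2 + (5 + 2*f) = 3 + 2*f)
l = -125 (l = -100/⅘ = -100*5/4 = -125)
z(t) = 3 + 2*t
(25026 - 44504)*(z(l) - 15447) = (25026 - 44504)*((3 + 2*(-125)) - 15447) = -19478*((3 - 250) - 15447) = -19478*(-247 - 15447) = -19478*(-15694) = 305687732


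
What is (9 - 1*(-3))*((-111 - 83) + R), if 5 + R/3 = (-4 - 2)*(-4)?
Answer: -1644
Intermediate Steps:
R = 57 (R = -15 + 3*((-4 - 2)*(-4)) = -15 + 3*(-6*(-4)) = -15 + 3*24 = -15 + 72 = 57)
(9 - 1*(-3))*((-111 - 83) + R) = (9 - 1*(-3))*((-111 - 83) + 57) = (9 + 3)*(-194 + 57) = 12*(-137) = -1644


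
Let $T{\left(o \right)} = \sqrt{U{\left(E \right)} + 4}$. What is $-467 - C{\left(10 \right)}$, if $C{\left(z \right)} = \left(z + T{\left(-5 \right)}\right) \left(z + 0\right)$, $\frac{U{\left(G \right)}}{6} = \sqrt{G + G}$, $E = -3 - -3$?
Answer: $-587$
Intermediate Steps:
$E = 0$ ($E = -3 + 3 = 0$)
$U{\left(G \right)} = 6 \sqrt{2} \sqrt{G}$ ($U{\left(G \right)} = 6 \sqrt{G + G} = 6 \sqrt{2 G} = 6 \sqrt{2} \sqrt{G}$)
$T{\left(o \right)} = 2$ ($T{\left(o \right)} = \sqrt{6 \sqrt{2} \sqrt{0} + 4} = \sqrt{6 \sqrt{2} \cdot 0 + 4} = \sqrt{0 + 4} = \sqrt{4} = 2$)
$C{\left(z \right)} = z \left(2 + z\right)$ ($C{\left(z \right)} = \left(z + 2\right) \left(z + 0\right) = \left(2 + z\right) z = z \left(2 + z\right)$)
$-467 - C{\left(10 \right)} = -467 - 10 \left(2 + 10\right) = -467 - 10 \cdot 12 = -467 - 120 = -587$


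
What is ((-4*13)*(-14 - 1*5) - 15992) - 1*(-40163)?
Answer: 25159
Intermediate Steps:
((-4*13)*(-14 - 1*5) - 15992) - 1*(-40163) = (-52*(-14 - 5) - 15992) + 40163 = (-52*(-19) - 15992) + 40163 = (988 - 15992) + 40163 = -15004 + 40163 = 25159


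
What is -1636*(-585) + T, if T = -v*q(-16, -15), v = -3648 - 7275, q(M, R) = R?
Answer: 793215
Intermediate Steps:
v = -10923
T = -163845 (T = -(-10923)*(-15) = -1*163845 = -163845)
-1636*(-585) + T = -1636*(-585) - 163845 = 957060 - 163845 = 793215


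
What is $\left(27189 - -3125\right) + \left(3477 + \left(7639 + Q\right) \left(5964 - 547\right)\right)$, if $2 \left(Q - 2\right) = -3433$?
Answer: $\frac{64253615}{2} \approx 3.2127 \cdot 10^{7}$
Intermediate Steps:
$Q = - \frac{3429}{2}$ ($Q = 2 + \frac{1}{2} \left(-3433\right) = 2 - \frac{3433}{2} = - \frac{3429}{2} \approx -1714.5$)
$\left(27189 - -3125\right) + \left(3477 + \left(7639 + Q\right) \left(5964 - 547\right)\right) = \left(27189 - -3125\right) + \left(3477 + \left(7639 - \frac{3429}{2}\right) \left(5964 - 547\right)\right) = \left(27189 + \left(3150 - 25\right)\right) + \left(3477 + \frac{11849}{2} \cdot 5417\right) = \left(27189 + 3125\right) + \left(3477 + \frac{64186033}{2}\right) = 30314 + \frac{64192987}{2} = \frac{64253615}{2}$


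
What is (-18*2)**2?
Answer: 1296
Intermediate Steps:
(-18*2)**2 = (-36)**2 = 1296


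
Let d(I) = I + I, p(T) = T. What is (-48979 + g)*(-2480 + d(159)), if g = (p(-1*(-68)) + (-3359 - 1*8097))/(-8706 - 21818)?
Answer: 62158481548/587 ≈ 1.0589e+8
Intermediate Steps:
d(I) = 2*I
g = 219/587 (g = (-1*(-68) + (-3359 - 1*8097))/(-8706 - 21818) = (68 + (-3359 - 8097))/(-30524) = (68 - 11456)*(-1/30524) = -11388*(-1/30524) = 219/587 ≈ 0.37308)
(-48979 + g)*(-2480 + d(159)) = (-48979 + 219/587)*(-2480 + 2*159) = -28750454*(-2480 + 318)/587 = -28750454/587*(-2162) = 62158481548/587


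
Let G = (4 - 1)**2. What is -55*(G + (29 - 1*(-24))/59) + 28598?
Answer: 1655162/59 ≈ 28054.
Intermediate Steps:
G = 9 (G = 3**2 = 9)
-55*(G + (29 - 1*(-24))/59) + 28598 = -55*(9 + (29 - 1*(-24))/59) + 28598 = -55*(9 + (29 + 24)*(1/59)) + 28598 = -55*(9 + 53*(1/59)) + 28598 = -55*(9 + 53/59) + 28598 = -55*584/59 + 28598 = -32120/59 + 28598 = 1655162/59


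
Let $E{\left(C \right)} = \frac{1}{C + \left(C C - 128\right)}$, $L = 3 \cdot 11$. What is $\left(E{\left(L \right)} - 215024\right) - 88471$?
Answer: $- \frac{301674029}{994} \approx -3.035 \cdot 10^{5}$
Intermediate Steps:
$L = 33$
$E{\left(C \right)} = \frac{1}{-128 + C + C^{2}}$ ($E{\left(C \right)} = \frac{1}{C + \left(C^{2} - 128\right)} = \frac{1}{C + \left(-128 + C^{2}\right)} = \frac{1}{-128 + C + C^{2}}$)
$\left(E{\left(L \right)} - 215024\right) - 88471 = \left(\frac{1}{-128 + 33 + 33^{2}} - 215024\right) - 88471 = \left(\frac{1}{-128 + 33 + 1089} - 215024\right) - 88471 = \left(\frac{1}{994} - 215024\right) - 88471 = - \frac{213733855}{994} - 88471 = - \frac{301674029}{994}$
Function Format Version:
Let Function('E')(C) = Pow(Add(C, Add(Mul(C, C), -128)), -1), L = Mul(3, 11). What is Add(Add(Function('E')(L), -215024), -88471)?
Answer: Rational(-301674029, 994) ≈ -3.0350e+5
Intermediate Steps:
L = 33
Function('E')(C) = Pow(Add(-128, C, Pow(C, 2)), -1) (Function('E')(C) = Pow(Add(C, Add(Pow(C, 2), -128)), -1) = Pow(Add(C, Add(-128, Pow(C, 2))), -1) = Pow(Add(-128, C, Pow(C, 2)), -1))
Add(Add(Function('E')(L), -215024), -88471) = Add(Add(Pow(Add(-128, 33, Pow(33, 2)), -1), -215024), -88471) = Add(Add(Pow(Add(-128, 33, 1089), -1), -215024), -88471) = Add(Add(Pow(994, -1), -215024), -88471) = Add(Add(Rational(1, 994), -215024), -88471) = Add(Rational(-213733855, 994), -88471) = Rational(-301674029, 994)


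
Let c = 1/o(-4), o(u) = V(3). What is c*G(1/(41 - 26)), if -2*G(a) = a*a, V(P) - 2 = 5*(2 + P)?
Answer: -1/12150 ≈ -8.2304e-5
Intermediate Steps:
V(P) = 12 + 5*P (V(P) = 2 + 5*(2 + P) = 2 + (10 + 5*P) = 12 + 5*P)
o(u) = 27 (o(u) = 12 + 5*3 = 12 + 15 = 27)
G(a) = -a²/2 (G(a) = -a*a/2 = -a²/2)
c = 1/27 ≈ 0.037037
c*G(1/(41 - 26)) = (-1/(2*(41 - 26)²))/27 = (-(1/15)²/2)/27 = (-½*1/225)/27 = (1/27)*(-1/450) = -1/12150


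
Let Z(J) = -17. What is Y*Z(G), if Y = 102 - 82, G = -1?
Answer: -340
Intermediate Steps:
Y = 20
Y*Z(G) = 20*(-17) = -340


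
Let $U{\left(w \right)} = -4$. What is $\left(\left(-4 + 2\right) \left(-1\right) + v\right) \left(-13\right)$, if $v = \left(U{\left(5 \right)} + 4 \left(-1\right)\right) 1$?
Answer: $78$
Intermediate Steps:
$v = -8$ ($v = \left(-4 + 4 \left(-1\right)\right) 1 = \left(-4 - 4\right) 1 = \left(-8\right) 1 = -8$)
$\left(\left(-4 + 2\right) \left(-1\right) + v\right) \left(-13\right) = \left(\left(-4 + 2\right) \left(-1\right) - 8\right) \left(-13\right) = \left(\left(-2\right) \left(-1\right) - 8\right) \left(-13\right) = \left(2 - 8\right) \left(-13\right) = \left(-6\right) \left(-13\right) = 78$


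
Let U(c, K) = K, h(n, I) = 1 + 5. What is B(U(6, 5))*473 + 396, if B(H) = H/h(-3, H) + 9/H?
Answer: 49247/30 ≈ 1641.6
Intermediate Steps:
h(n, I) = 6
B(H) = 9/H + H/6 (B(H) = H/6 + 9/H = 9/H + H/6)
B(U(6, 5))*473 + 396 = (9/5 + (⅙)*5)*473 + 396 = (9*(⅕) + ⅚)*473 + 396 = (9/5 + ⅚)*473 + 396 = (79/30)*473 + 396 = 37367/30 + 396 = 49247/30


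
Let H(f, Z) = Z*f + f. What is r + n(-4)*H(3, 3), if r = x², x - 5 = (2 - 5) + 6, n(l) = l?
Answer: 16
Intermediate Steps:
H(f, Z) = f + Z*f
x = 8 (x = 5 + ((2 - 5) + 6) = 5 + (-3 + 6) = 5 + 3 = 8)
r = 64 (r = 8² = 64)
r + n(-4)*H(3, 3) = 64 - 12*(1 + 3) = 64 - 12*4 = 64 - 4*12 = 64 - 48 = 16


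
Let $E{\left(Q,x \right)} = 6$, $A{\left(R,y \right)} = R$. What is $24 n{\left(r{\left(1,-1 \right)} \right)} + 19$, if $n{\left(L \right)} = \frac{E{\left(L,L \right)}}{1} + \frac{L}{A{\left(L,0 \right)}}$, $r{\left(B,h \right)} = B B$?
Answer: $187$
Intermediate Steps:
$r{\left(B,h \right)} = B^{2}$
$n{\left(L \right)} = 7$ ($n{\left(L \right)} = \frac{6}{1} + \frac{L}{L} = 6 \cdot 1 + 1 = 6 + 1 = 7$)
$24 n{\left(r{\left(1,-1 \right)} \right)} + 19 = 24 \cdot 7 + 19 = 168 + 19 = 187$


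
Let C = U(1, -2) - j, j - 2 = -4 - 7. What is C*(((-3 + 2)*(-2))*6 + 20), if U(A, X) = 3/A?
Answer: 384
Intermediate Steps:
j = -9 (j = 2 + (-4 - 7) = 2 - 11 = -9)
C = 12 (C = 3/1 - 1*(-9) = 3*1 + 9 = 3 + 9 = 12)
C*(((-3 + 2)*(-2))*6 + 20) = 12*(((-3 + 2)*(-2))*6 + 20) = 12*(-1*(-2)*6 + 20) = 12*(2*6 + 20) = 12*(12 + 20) = 12*32 = 384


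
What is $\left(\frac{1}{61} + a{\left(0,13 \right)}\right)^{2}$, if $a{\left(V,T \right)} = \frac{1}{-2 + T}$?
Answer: $\frac{5184}{450241} \approx 0.011514$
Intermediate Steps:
$\left(\frac{1}{61} + a{\left(0,13 \right)}\right)^{2} = \left(\frac{1}{61} + \frac{1}{-2 + 13}\right)^{2} = \left(\frac{1}{61} + \frac{1}{11}\right)^{2} = \left(\frac{72}{671}\right)^{2} = \frac{5184}{450241}$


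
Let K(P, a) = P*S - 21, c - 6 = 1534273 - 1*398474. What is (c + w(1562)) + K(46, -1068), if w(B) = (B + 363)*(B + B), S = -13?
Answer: 7148886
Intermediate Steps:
c = 1135805 (c = 6 + (1534273 - 1*398474) = 6 + (1534273 - 398474) = 6 + 1135799 = 1135805)
K(P, a) = -21 - 13*P (K(P, a) = P*(-13) - 21 = -13*P - 21 = -21 - 13*P)
w(B) = 2*B*(363 + B) (w(B) = (363 + B)*(2*B) = 2*B*(363 + B))
(c + w(1562)) + K(46, -1068) = (1135805 + 2*1562*(363 + 1562)) + (-21 - 13*46) = (1135805 + 2*1562*1925) + (-21 - 598) = (1135805 + 6013700) - 619 = 7149505 - 619 = 7148886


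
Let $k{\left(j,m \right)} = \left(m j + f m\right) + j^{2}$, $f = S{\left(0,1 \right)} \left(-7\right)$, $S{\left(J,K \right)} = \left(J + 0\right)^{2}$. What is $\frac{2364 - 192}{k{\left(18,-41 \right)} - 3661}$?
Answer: $- \frac{2172}{4075} \approx -0.53301$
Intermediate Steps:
$S{\left(J,K \right)} = J^{2}$
$f = 0$ ($f = 0^{2} \left(-7\right) = 0 \left(-7\right) = 0$)
$k{\left(j,m \right)} = j^{2} + j m$ ($k{\left(j,m \right)} = \left(m j + 0 m\right) + j^{2} = \left(j m + 0\right) + j^{2} = j m + j^{2} = j^{2} + j m$)
$\frac{2364 - 192}{k{\left(18,-41 \right)} - 3661} = \frac{2364 - 192}{18 \left(18 - 41\right) - 3661} = \frac{2172}{18 \left(-23\right) - 3661} = \frac{2172}{-414 - 3661} = \frac{2172}{-4075} = 2172 \left(- \frac{1}{4075}\right) = - \frac{2172}{4075}$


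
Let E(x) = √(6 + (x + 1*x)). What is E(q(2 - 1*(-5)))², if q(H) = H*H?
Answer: 104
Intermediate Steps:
q(H) = H²
E(x) = √(6 + 2*x) (E(x) = √(6 + (x + x)) = √(6 + 2*x))
E(q(2 - 1*(-5)))² = (√(6 + 2*(2 - 1*(-5))²))² = (√(6 + 2*(2 + 5)²))² = (√(6 + 2*7²))² = (√(6 + 2*49))² = (√(6 + 98))² = (√104)² = (2*√26)² = 104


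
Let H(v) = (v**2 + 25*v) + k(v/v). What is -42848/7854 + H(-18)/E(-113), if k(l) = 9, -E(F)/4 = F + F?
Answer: -19826755/3550008 ≈ -5.5850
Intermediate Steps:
E(F) = -8*F (E(F) = -4*(F + F) = -8*F)
H(v) = 9 + v**2 + 25*v (H(v) = (v**2 + 25*v) + 9 = 9 + v**2 + 25*v)
-42848/7854 + H(-18)/E(-113) = -42848/7854 + (9 + (-18)**2 + 25*(-18))/((-8*(-113))) = -42848*1/7854 + (9 + 324 - 450)/904 = -21424/3927 - 117*1/904 = -21424/3927 - 117/904 = -19826755/3550008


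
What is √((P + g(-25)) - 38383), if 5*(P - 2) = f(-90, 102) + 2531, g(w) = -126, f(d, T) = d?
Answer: I*√950470/5 ≈ 194.98*I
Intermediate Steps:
P = 2451/5 (P = 2 + (-90 + 2531)/5 = 2 + (⅕)*2441 = 2 + 2441/5 = 2451/5 ≈ 490.20)
√((P + g(-25)) - 38383) = √((2451/5 - 126) - 38383) = √(1821/5 - 38383) = √(-190094/5) = I*√950470/5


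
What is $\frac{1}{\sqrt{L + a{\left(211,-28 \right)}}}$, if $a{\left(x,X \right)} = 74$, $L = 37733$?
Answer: $\frac{\sqrt{37807}}{37807} \approx 0.005143$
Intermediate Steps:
$\frac{1}{\sqrt{L + a{\left(211,-28 \right)}}} = \frac{1}{\sqrt{37733 + 74}} = \frac{1}{\sqrt{37807}} = \frac{\sqrt{37807}}{37807}$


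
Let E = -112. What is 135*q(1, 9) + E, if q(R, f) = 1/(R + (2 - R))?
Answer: -89/2 ≈ -44.500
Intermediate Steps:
q(R, f) = 1/2
135*q(1, 9) + E = 135*(1/2) - 112 = 135/2 - 112 = -89/2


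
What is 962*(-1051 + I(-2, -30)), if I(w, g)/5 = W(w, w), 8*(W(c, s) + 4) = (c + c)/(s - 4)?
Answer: -6179407/6 ≈ -1.0299e+6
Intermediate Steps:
W(c, s) = -4 + c/(4*(-4 + s)) (W(c, s) = -4 + ((c + c)/(s - 4))/8 = -4 + ((2*c)/(-4 + s))/8 = -4 + (2*c/(-4 + s))/8 = -4 + c/(4*(-4 + s)))
I(w, g) = 5*(64 - 15*w)/(4*(-4 + w)) (I(w, g) = 5*((64 + w - 16*w)/(4*(-4 + w))) = 5*((64 - 15*w)/(4*(-4 + w))) = 5*(64 - 15*w)/(4*(-4 + w)))
962*(-1051 + I(-2, -30)) = 962*(-1051 + 5*(64 - 15*(-2))/(4*(-4 - 2))) = 962*(-1051 + (5/4)*(64 + 30)/(-6)) = 962*(-1051 + (5/4)*(-⅙)*94) = 962*(-1051 - 235/12) = 962*(-12847/12) = -6179407/6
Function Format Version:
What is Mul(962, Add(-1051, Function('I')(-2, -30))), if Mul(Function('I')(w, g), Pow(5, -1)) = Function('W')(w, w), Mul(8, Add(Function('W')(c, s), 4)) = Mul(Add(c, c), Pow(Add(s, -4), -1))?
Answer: Rational(-6179407, 6) ≈ -1.0299e+6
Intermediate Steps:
Function('W')(c, s) = Add(-4, Mul(Rational(1, 4), c, Pow(Add(-4, s), -1))) (Function('W')(c, s) = Add(-4, Mul(Rational(1, 8), Mul(Add(c, c), Pow(Add(s, -4), -1)))) = Add(-4, Mul(Rational(1, 8), Mul(Mul(2, c), Pow(Add(-4, s), -1)))) = Add(-4, Mul(Rational(1, 8), Mul(2, c, Pow(Add(-4, s), -1)))) = Add(-4, Mul(Rational(1, 4), c, Pow(Add(-4, s), -1))))
Function('I')(w, g) = Mul(Rational(5, 4), Pow(Add(-4, w), -1), Add(64, Mul(-15, w))) (Function('I')(w, g) = Mul(5, Mul(Rational(1, 4), Pow(Add(-4, w), -1), Add(64, w, Mul(-16, w)))) = Mul(5, Mul(Rational(1, 4), Pow(Add(-4, w), -1), Add(64, Mul(-15, w)))) = Mul(Rational(5, 4), Pow(Add(-4, w), -1), Add(64, Mul(-15, w))))
Mul(962, Add(-1051, Function('I')(-2, -30))) = Mul(962, Add(-1051, Mul(Rational(5, 4), Pow(Add(-4, -2), -1), Add(64, Mul(-15, -2))))) = Mul(962, Add(-1051, Mul(Rational(5, 4), Pow(-6, -1), Add(64, 30)))) = Mul(962, Add(-1051, Mul(Rational(5, 4), Rational(-1, 6), 94))) = Mul(962, Add(-1051, Rational(-235, 12))) = Mul(962, Rational(-12847, 12)) = Rational(-6179407, 6)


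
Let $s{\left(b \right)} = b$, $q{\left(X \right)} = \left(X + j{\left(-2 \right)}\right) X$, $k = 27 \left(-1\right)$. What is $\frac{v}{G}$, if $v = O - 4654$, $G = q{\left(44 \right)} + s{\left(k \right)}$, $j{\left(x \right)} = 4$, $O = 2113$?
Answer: $- \frac{847}{695} \approx -1.2187$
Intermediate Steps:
$k = -27$
$q{\left(X \right)} = X \left(4 + X\right)$ ($q{\left(X \right)} = \left(X + 4\right) X = \left(4 + X\right) X = X \left(4 + X\right)$)
$G = 2085$ ($G = 44 \left(4 + 44\right) - 27 = 44 \cdot 48 - 27 = 2112 - 27 = 2085$)
$v = -2541$ ($v = 2113 - 4654 = -2541$)
$\frac{v}{G} = - \frac{2541}{2085} = \left(-2541\right) \frac{1}{2085} = - \frac{847}{695}$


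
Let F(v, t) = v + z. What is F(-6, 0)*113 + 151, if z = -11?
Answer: -1770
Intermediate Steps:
F(v, t) = -11 + v (F(v, t) = v - 11 = -11 + v)
F(-6, 0)*113 + 151 = (-11 - 6)*113 + 151 = -17*113 + 151 = -1921 + 151 = -1770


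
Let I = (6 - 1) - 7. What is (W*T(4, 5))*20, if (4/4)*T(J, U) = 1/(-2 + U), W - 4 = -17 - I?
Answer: -220/3 ≈ -73.333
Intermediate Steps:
I = -2 (I = 5 - 7 = -2)
W = -11 (W = 4 + (-17 - 1*(-2)) = 4 + (-17 + 2) = 4 - 15 = -11)
T(J, U) = 1/(-2 + U)
(W*T(4, 5))*20 = -11/(-2 + 5)*20 = -11/3*20 = -220/3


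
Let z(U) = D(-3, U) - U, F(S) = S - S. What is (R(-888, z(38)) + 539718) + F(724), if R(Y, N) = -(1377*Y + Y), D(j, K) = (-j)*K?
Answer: 1763382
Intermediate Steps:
F(S) = 0
D(j, K) = -K*j
z(U) = 2*U (z(U) = -1*U*(-3) - U = 3*U - U = 2*U)
R(Y, N) = -1378*Y
(R(-888, z(38)) + 539718) + F(724) = (-1378*(-888) + 539718) + 0 = (1223664 + 539718) + 0 = 1763382 + 0 = 1763382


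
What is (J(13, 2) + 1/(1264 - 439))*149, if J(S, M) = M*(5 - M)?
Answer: 737699/825 ≈ 894.18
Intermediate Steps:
(J(13, 2) + 1/(1264 - 439))*149 = (2*(5 - 1*2) + 1/(1264 - 439))*149 = (2*(5 - 2) + 1/825)*149 = (2*3 + 1/825)*149 = (6 + 1/825)*149 = (4951/825)*149 = 737699/825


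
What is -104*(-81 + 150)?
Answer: -7176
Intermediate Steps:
-104*(-81 + 150) = -104*69 = -7176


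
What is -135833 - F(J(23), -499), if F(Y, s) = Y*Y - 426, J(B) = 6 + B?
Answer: -136248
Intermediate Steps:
F(Y, s) = -426 + Y² (F(Y, s) = Y² - 426 = -426 + Y²)
-135833 - F(J(23), -499) = -135833 - (-426 + (6 + 23)²) = -135833 - (-426 + 29²) = -135833 - (-426 + 841) = -135833 - 1*415 = -135833 - 415 = -136248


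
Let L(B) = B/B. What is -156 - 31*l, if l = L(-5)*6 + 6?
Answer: -528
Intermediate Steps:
L(B) = 1
l = 12 (l = 1*6 + 6 = 6 + 6 = 12)
-156 - 31*l = -156 - 31*12 = -156 - 372 = -528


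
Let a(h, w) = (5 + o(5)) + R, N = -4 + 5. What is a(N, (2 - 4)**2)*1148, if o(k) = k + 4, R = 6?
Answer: 22960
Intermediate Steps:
N = 1
o(k) = 4 + k
a(h, w) = 20 (a(h, w) = (5 + (4 + 5)) + 6 = (5 + 9) + 6 = 14 + 6 = 20)
a(N, (2 - 4)**2)*1148 = 20*1148 = 22960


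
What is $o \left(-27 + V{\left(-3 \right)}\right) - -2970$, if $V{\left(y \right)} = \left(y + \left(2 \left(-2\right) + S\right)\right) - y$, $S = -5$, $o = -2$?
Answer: $3042$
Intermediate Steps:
$V{\left(y \right)} = -9$ ($V{\left(y \right)} = \left(y + \left(2 \left(-2\right) - 5\right)\right) - y = \left(y - 9\right) - y = \left(-9 + y\right) - y = -9$)
$o \left(-27 + V{\left(-3 \right)}\right) - -2970 = - 2 \left(-27 - 9\right) - -2970 = \left(-2\right) \left(-36\right) + 2970 = 72 + 2970 = 3042$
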